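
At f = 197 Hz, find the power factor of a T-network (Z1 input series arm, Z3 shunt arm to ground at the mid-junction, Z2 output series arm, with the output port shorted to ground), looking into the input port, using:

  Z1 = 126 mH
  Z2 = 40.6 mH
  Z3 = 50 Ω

Step 1 — Angular frequency: ω = 2π·f = 2π·197 = 1238 rad/s.
Step 2 — Component impedances:
  Z1: Z = jωL = j·1238·0.126 = 0 + j156 Ω
  Z2: Z = jωL = j·1238·0.0406 = 0 + j50.25 Ω
  Z3: Z = R = 50 Ω
Step 3 — With the output port shorted to ground, the output series arm Z2 runs from the junction to ground; the shunt arm Z3 also runs from the junction to ground. They appear in parallel: Z3 || Z2 = 25.13 + j25 Ω.
Step 4 — Series with input arm Z1: Z_in = Z1 + (Z3 || Z2) = 25.13 + j181 Ω = 182.7∠82.1° Ω.
Step 5 — Power factor: PF = cos(φ) = Re(Z)/|Z| = 25.13/182.7 = 0.1375.
Step 6 — Type: Im(Z) = 181 ⇒ lagging (phase φ = 82.1°).

PF = 0.1375 (lagging, φ = 82.1°)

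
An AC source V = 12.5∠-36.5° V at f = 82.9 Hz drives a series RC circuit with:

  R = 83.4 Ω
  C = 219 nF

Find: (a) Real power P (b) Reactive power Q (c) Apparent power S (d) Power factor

Step 1 — Angular frequency: ω = 2π·f = 2π·82.9 = 520.9 rad/s.
Step 2 — Component impedances:
  R: Z = R = 83.4 Ω
  C: Z = 1/(jωC) = -j/(ω·C) = 0 - j8766 Ω
Step 3 — Series combination: Z_total = R + C = 83.4 - j8766 Ω = 8767∠-89.5° Ω.
Step 4 — Source phasor: V = 12.5∠-36.5° V = 10.05 - j7.435 V.
Step 5 — Current: I = V / Z = 0.000859 + j0.001138 A = 0.001426∠53.0° A.
Step 6 — Complex power: S = V·I* = 0.0001696 - j0.01782 VA.
Step 7 — Real power: P = Re(S) = 0.0001696 W.
Step 8 — Reactive power: Q = Im(S) = -0.01782 VAR.
Step 9 — Apparent power: |S| = 0.01782 VA.
Step 10 — Power factor: PF = P/|S| = 0.009513 (leading).

(a) P = 0.0001696 W  (b) Q = -0.01782 VAR  (c) S = 0.01782 VA  (d) PF = 0.009513 (leading)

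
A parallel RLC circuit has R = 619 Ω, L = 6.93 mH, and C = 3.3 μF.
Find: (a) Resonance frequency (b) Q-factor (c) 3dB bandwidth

Step 1 — Resonance: ω₀ = 1/√(LC) = 1/√(0.00693·3.3e-06) = 6613 rad/s.
Step 2 — f₀ = ω₀/(2π) = 1052 Hz.
Step 3 — Parallel Q: Q = R/(ω₀L) = 619/(6613·0.00693) = 13.51.
Step 4 — Bandwidth: Δω = ω₀/Q = 489.5 rad/s; BW = Δω/(2π) = 77.91 Hz.

(a) f₀ = 1052 Hz  (b) Q = 13.51  (c) BW = 77.91 Hz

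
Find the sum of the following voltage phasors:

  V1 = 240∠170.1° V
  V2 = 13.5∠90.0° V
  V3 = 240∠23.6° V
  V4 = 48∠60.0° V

Step 1 — Convert each phasor to rectangular form:
  V1 = 240·(cos(170.1°) + j·sin(170.1°)) = -236.4 + j41.26 V
  V2 = 13.5·(cos(90.0°) + j·sin(90.0°)) = 0 + j13.5 V
  V3 = 240·(cos(23.6°) + j·sin(23.6°)) = 219.9 + j96.08 V
  V4 = 48·(cos(60.0°) + j·sin(60.0°)) = 24 + j41.57 V
Step 2 — Sum components: V_total = 7.501 + j192.4 V.
Step 3 — Convert to polar: |V_total| = 192.6 V, ∠V_total = 87.8°.

V_total = 192.6∠87.8° V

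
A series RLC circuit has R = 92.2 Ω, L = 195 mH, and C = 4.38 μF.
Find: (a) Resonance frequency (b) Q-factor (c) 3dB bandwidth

Step 1 — Resonance condition Im(Z)=0 gives ω₀ = 1/√(LC).
Step 2 — ω₀ = 1/√(0.195·4.38e-06) = 1082 rad/s.
Step 3 — f₀ = ω₀/(2π) = 172.2 Hz.
Step 4 — Series Q: Q = ω₀L/R = 1082·0.195/92.2 = 2.288.
Step 5 — 3dB bandwidth: Δω = ω₀/Q = 472.8 rad/s; BW = Δω/(2π) = 75.25 Hz.

(a) f₀ = 172.2 Hz  (b) Q = 2.288  (c) BW = 75.25 Hz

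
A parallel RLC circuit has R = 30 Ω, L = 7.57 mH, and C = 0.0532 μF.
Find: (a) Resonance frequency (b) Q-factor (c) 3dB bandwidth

Step 1 — Resonance: ω₀ = 1/√(LC) = 1/√(0.00757·5.32e-08) = 4.983e+04 rad/s.
Step 2 — f₀ = ω₀/(2π) = 7931 Hz.
Step 3 — Parallel Q: Q = R/(ω₀L) = 30/(4.983e+04·0.00757) = 0.07953.
Step 4 — Bandwidth: Δω = ω₀/Q = 6.266e+05 rad/s; BW = Δω/(2π) = 9.972e+04 Hz.

(a) f₀ = 7931 Hz  (b) Q = 0.07953  (c) BW = 9.972e+04 Hz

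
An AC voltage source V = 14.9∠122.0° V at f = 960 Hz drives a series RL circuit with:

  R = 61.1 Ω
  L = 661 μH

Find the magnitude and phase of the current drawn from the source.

Step 1 — Angular frequency: ω = 2π·f = 2π·960 = 6032 rad/s.
Step 2 — Component impedances:
  R: Z = R = 61.1 Ω
  L: Z = jωL = j·6032·0.000661 = 0 + j3.987 Ω
Step 3 — Series combination: Z_total = R + L = 61.1 + j3.987 Ω = 61.23∠3.7° Ω.
Step 4 — Source phasor: V = 14.9∠122.0° V = -7.896 + j12.64 V.
Step 5 — Ohm's law: I = V / Z_total = (-7.896 + j12.64) / (61.1 + j3.987) = -0.1152 + j0.2143 A.
Step 6 — Convert to polar: |I| = 0.2433 A, ∠I = 118.3°.

I = 0.2433∠118.3° A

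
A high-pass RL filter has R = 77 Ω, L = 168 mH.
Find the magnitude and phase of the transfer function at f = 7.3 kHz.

Step 1 — Angular frequency: ω = 2π·7300 = 4.587e+04 rad/s.
Step 2 — Transfer function: H(jω) = jωL/(R + jωL).
Step 3 — Numerator jωL = j·7706; denominator R + jωL = 77 + j7706.
Step 4 — H = 0.9999 + j0.009992.
Step 5 — Magnitude: |H| = 1 (-0.0 dB); phase: φ = 0.6°.

|H| = 1 (-0.0 dB), φ = 0.6°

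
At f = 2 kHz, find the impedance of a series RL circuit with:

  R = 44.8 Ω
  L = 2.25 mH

Step 1 — Angular frequency: ω = 2π·f = 2π·2000 = 1.257e+04 rad/s.
Step 2 — Component impedances:
  R: Z = R = 44.8 Ω
  L: Z = jωL = j·1.257e+04·0.00225 = 0 + j28.27 Ω
Step 3 — Series combination: Z_total = R + L = 44.8 + j28.27 Ω = 52.98∠32.3° Ω.

Z = 44.8 + j28.27 Ω = 52.98∠32.3° Ω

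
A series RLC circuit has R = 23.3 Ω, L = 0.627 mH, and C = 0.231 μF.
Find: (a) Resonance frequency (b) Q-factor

Step 1 — Resonance condition Im(Z)=0 gives ω₀ = 1/√(LC).
Step 2 — ω₀ = 1/√(0.000627·2.31e-07) = 8.309e+04 rad/s.
Step 3 — f₀ = ω₀/(2π) = 1.322e+04 Hz.
Step 4 — Series Q: Q = ω₀L/R = 8.309e+04·0.000627/23.3 = 2.236.

(a) f₀ = 1.322e+04 Hz  (b) Q = 2.236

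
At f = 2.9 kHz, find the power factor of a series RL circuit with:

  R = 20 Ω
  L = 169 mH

Step 1 — Angular frequency: ω = 2π·f = 2π·2900 = 1.822e+04 rad/s.
Step 2 — Component impedances:
  R: Z = R = 20 Ω
  L: Z = jωL = j·1.822e+04·0.169 = 0 + j3079 Ω
Step 3 — Series combination: Z_total = R + L = 20 + j3079 Ω = 3079∠89.6° Ω.
Step 4 — Power factor: PF = cos(φ) = Re(Z)/|Z| = 20/3079.5 = 0.006495.
Step 5 — Type: Im(Z) = 3079 ⇒ lagging (phase φ = 89.6°).

PF = 0.006495 (lagging, φ = 89.6°)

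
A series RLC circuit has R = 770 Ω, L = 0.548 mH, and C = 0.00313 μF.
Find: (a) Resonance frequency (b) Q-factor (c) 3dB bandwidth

Step 1 — Resonance: ω₀ = 1/√(LC) = 1/√(0.000548·3.13e-09) = 7.636e+05 rad/s.
Step 2 — f₀ = ω₀/(2π) = 1.215e+05 Hz.
Step 3 — Series Q: Q = ω₀L/R = 7.636e+05·0.000548/770 = 0.5434.
Step 4 — Bandwidth: Δω = ω₀/Q = 1.405e+06 rad/s; BW = Δω/(2π) = 2.236e+05 Hz.

(a) f₀ = 1.215e+05 Hz  (b) Q = 0.5434  (c) BW = 2.236e+05 Hz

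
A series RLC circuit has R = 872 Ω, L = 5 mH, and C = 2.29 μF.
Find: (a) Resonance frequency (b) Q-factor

Step 1 — Resonance condition Im(Z)=0 gives ω₀ = 1/√(LC).
Step 2 — ω₀ = 1/√(0.005·2.29e-06) = 9345 rad/s.
Step 3 — f₀ = ω₀/(2π) = 1487 Hz.
Step 4 — Series Q: Q = ω₀L/R = 9345·0.005/872 = 0.05359.

(a) f₀ = 1487 Hz  (b) Q = 0.05359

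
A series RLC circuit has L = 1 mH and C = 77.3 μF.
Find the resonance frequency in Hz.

Step 1 — Resonance condition Im(Z)=0 gives ω₀ = 1/√(LC).
Step 2 — ω₀ = 1/√(0.001·7.73e-05) = 3597 rad/s.
Step 3 — f₀ = ω₀/(2π) = 572.4 Hz.

f₀ = 572.4 Hz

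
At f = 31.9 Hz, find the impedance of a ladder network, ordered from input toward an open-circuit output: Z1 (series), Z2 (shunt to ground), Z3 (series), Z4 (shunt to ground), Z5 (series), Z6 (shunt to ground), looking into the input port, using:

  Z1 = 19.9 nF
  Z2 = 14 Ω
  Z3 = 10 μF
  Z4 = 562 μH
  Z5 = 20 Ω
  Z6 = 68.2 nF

Step 1 — Angular frequency: ω = 2π·f = 2π·31.9 = 200.4 rad/s.
Step 2 — Component impedances:
  Z1: Z = 1/(jωC) = -j/(ω·C) = 0 - j2.507e+05 Ω
  Z2: Z = R = 14 Ω
  Z3: Z = 1/(jωC) = -j/(ω·C) = 0 - j498.9 Ω
  Z4: Z = jωL = j·200.4·0.000562 = 0 + j0.1126 Ω
  Z5: Z = R = 20 Ω
  Z6: Z = 1/(jωC) = -j/(ω·C) = 0 - j7.316e+04 Ω
Step 3 — Ladder network (open output): work backward from the far end, alternating series and parallel combinations. Z_in = 13.99 - j2.507e+05 Ω = 2.507e+05∠-90.0° Ω.

Z = 13.99 - j2.507e+05 Ω = 2.507e+05∠-90.0° Ω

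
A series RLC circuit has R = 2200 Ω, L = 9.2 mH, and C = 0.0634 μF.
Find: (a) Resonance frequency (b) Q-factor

Step 1 — Resonance condition Im(Z)=0 gives ω₀ = 1/√(LC).
Step 2 — ω₀ = 1/√(0.0092·6.34e-08) = 4.141e+04 rad/s.
Step 3 — f₀ = ω₀/(2π) = 6590 Hz.
Step 4 — Series Q: Q = ω₀L/R = 4.141e+04·0.0092/2200 = 0.1732.

(a) f₀ = 6590 Hz  (b) Q = 0.1732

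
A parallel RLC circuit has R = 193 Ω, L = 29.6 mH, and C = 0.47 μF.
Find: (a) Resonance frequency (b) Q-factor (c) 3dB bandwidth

Step 1 — Resonance: ω₀ = 1/√(LC) = 1/√(0.0296·4.7e-07) = 8478 rad/s.
Step 2 — f₀ = ω₀/(2π) = 1349 Hz.
Step 3 — Parallel Q: Q = R/(ω₀L) = 193/(8478·0.0296) = 0.7691.
Step 4 — Bandwidth: Δω = ω₀/Q = 1.102e+04 rad/s; BW = Δω/(2π) = 1755 Hz.

(a) f₀ = 1349 Hz  (b) Q = 0.7691  (c) BW = 1755 Hz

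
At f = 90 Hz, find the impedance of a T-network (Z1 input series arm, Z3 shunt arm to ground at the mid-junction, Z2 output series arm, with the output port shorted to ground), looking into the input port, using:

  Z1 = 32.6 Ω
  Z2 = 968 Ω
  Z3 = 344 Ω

Step 1 — Angular frequency: ω = 2π·f = 2π·90 = 565.5 rad/s.
Step 2 — Component impedances:
  Z1: Z = R = 32.6 Ω
  Z2: Z = R = 968 Ω
  Z3: Z = R = 344 Ω
Step 3 — With the output port shorted to ground, the output series arm Z2 runs from the junction to ground; the shunt arm Z3 also runs from the junction to ground. They appear in parallel: Z3 || Z2 = 253.8 Ω.
Step 4 — Series with input arm Z1: Z_in = Z1 + (Z3 || Z2) = 286.4 Ω = 286.4∠0.0° Ω.

Z = 286.4 Ω = 286.4∠0.0° Ω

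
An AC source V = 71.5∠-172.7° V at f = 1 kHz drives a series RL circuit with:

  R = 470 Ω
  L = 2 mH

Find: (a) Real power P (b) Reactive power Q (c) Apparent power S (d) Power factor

Step 1 — Angular frequency: ω = 2π·f = 2π·1000 = 6283 rad/s.
Step 2 — Component impedances:
  R: Z = R = 470 Ω
  L: Z = jωL = j·6283·0.002 = 0 + j12.57 Ω
Step 3 — Series combination: Z_total = R + L = 470 + j12.57 Ω = 470.2∠1.5° Ω.
Step 4 — Source phasor: V = 71.5∠-172.7° V = -70.92 - j9.085 V.
Step 5 — Current: I = V / Z = -0.1513 - j0.01528 A = 0.1521∠-174.2° A.
Step 6 — Complex power: S = V·I* = 10.87 + j0.2906 VA.
Step 7 — Real power: P = Re(S) = 10.87 W.
Step 8 — Reactive power: Q = Im(S) = 0.2906 VAR.
Step 9 — Apparent power: |S| = 10.87 VA.
Step 10 — Power factor: PF = P/|S| = 0.9996 (lagging).

(a) P = 10.87 W  (b) Q = 0.2906 VAR  (c) S = 10.87 VA  (d) PF = 0.9996 (lagging)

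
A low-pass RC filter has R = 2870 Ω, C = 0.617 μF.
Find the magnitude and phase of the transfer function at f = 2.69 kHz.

Step 1 — Angular frequency: ω = 2π·2690 = 1.69e+04 rad/s.
Step 2 — Transfer function: H(jω) = 1/(1 + jωRC).
Step 3 — Denominator: 1 + jωRC = 1 + j·1.69e+04·2870·6.17e-07 = 1 + j29.93.
Step 4 — H = 0.001115 - j0.03337.
Step 5 — Magnitude: |H| = 0.03339 (-29.5 dB); phase: φ = -88.1°.

|H| = 0.03339 (-29.5 dB), φ = -88.1°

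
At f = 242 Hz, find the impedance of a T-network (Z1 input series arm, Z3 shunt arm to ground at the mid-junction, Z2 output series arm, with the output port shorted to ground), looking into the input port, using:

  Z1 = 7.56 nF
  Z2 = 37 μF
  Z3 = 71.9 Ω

Step 1 — Angular frequency: ω = 2π·f = 2π·242 = 1521 rad/s.
Step 2 — Component impedances:
  Z1: Z = 1/(jωC) = -j/(ω·C) = 0 - j8.699e+04 Ω
  Z2: Z = 1/(jωC) = -j/(ω·C) = 0 - j17.77 Ω
  Z3: Z = R = 71.9 Ω
Step 3 — With the output port shorted to ground, the output series arm Z2 runs from the junction to ground; the shunt arm Z3 also runs from the junction to ground. They appear in parallel: Z3 || Z2 = 4.141 - j16.75 Ω.
Step 4 — Series with input arm Z1: Z_in = Z1 + (Z3 || Z2) = 4.141 - j8.701e+04 Ω = 8.701e+04∠-90.0° Ω.

Z = 4.141 - j8.701e+04 Ω = 8.701e+04∠-90.0° Ω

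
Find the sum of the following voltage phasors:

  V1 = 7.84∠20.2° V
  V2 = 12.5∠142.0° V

Step 1 — Convert each phasor to rectangular form:
  V1 = 7.84·(cos(20.2°) + j·sin(20.2°)) = 7.358 + j2.707 V
  V2 = 12.5·(cos(142.0°) + j·sin(142.0°)) = -9.85 + j7.696 V
Step 2 — Sum components: V_total = -2.492 + j10.4 V.
Step 3 — Convert to polar: |V_total| = 10.7 V, ∠V_total = 103.5°.

V_total = 10.7∠103.5° V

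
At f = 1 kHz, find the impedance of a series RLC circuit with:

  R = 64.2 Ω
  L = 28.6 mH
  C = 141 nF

Step 1 — Angular frequency: ω = 2π·f = 2π·1000 = 6283 rad/s.
Step 2 — Component impedances:
  R: Z = R = 64.2 Ω
  L: Z = jωL = j·6283·0.0286 = 0 + j179.7 Ω
  C: Z = 1/(jωC) = -j/(ω·C) = 0 - j1129 Ω
Step 3 — Series combination: Z_total = R + L + C = 64.2 - j949.1 Ω = 951.2∠-86.1° Ω.

Z = 64.2 - j949.1 Ω = 951.2∠-86.1° Ω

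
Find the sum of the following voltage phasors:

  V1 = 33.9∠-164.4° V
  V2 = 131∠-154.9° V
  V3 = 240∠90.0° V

Step 1 — Convert each phasor to rectangular form:
  V1 = 33.9·(cos(-164.4°) + j·sin(-164.4°)) = -32.65 - j9.116 V
  V2 = 131·(cos(-154.9°) + j·sin(-154.9°)) = -118.6 - j55.57 V
  V3 = 240·(cos(90.0°) + j·sin(90.0°)) = 0 + j240 V
Step 2 — Sum components: V_total = -151.3 + j175.3 V.
Step 3 — Convert to polar: |V_total| = 231.6 V, ∠V_total = 130.8°.

V_total = 231.6∠130.8° V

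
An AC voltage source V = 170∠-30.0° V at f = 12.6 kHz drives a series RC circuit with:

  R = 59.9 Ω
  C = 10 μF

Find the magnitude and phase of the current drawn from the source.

Step 1 — Angular frequency: ω = 2π·f = 2π·1.26e+04 = 7.917e+04 rad/s.
Step 2 — Component impedances:
  R: Z = R = 59.9 Ω
  C: Z = 1/(jωC) = -j/(ω·C) = 0 - j1.263 Ω
Step 3 — Series combination: Z_total = R + C = 59.9 - j1.263 Ω = 59.91∠-1.2° Ω.
Step 4 — Source phasor: V = 170∠-30.0° V = 147.2 - j85 V.
Step 5 — Ohm's law: I = V / Z_total = (147.2 - j85) / (59.9 - j1.263) = 2.487 - j1.367 A.
Step 6 — Convert to polar: |I| = 2.837 A, ∠I = -28.8°.

I = 2.837∠-28.8° A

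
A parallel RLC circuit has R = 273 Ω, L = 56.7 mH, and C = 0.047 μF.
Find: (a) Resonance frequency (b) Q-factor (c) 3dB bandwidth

Step 1 — Resonance: ω₀ = 1/√(LC) = 1/√(0.0567·4.7e-08) = 1.937e+04 rad/s.
Step 2 — f₀ = ω₀/(2π) = 3083 Hz.
Step 3 — Parallel Q: Q = R/(ω₀L) = 273/(1.937e+04·0.0567) = 0.2486.
Step 4 — Bandwidth: Δω = ω₀/Q = 7.794e+04 rad/s; BW = Δω/(2π) = 1.24e+04 Hz.

(a) f₀ = 3083 Hz  (b) Q = 0.2486  (c) BW = 1.24e+04 Hz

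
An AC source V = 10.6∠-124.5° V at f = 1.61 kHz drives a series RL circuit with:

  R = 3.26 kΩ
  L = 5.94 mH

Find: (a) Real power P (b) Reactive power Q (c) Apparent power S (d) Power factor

Step 1 — Angular frequency: ω = 2π·f = 2π·1610 = 1.012e+04 rad/s.
Step 2 — Component impedances:
  R: Z = R = 3260 Ω
  L: Z = jωL = j·1.012e+04·0.00594 = 0 + j60.09 Ω
Step 3 — Series combination: Z_total = R + L = 3260 + j60.09 Ω = 3261∠1.1° Ω.
Step 4 — Source phasor: V = 10.6∠-124.5° V = -6.004 - j8.736 V.
Step 5 — Current: I = V / Z = -0.00189 - j0.002645 A = 0.003251∠-125.6° A.
Step 6 — Complex power: S = V·I* = 0.03445 + j0.0006351 VA.
Step 7 — Real power: P = Re(S) = 0.03445 W.
Step 8 — Reactive power: Q = Im(S) = 0.0006351 VAR.
Step 9 — Apparent power: |S| = 0.03446 VA.
Step 10 — Power factor: PF = P/|S| = 0.9998 (lagging).

(a) P = 0.03445 W  (b) Q = 0.0006351 VAR  (c) S = 0.03446 VA  (d) PF = 0.9998 (lagging)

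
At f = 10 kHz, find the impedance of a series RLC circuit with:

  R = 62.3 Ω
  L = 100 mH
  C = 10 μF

Step 1 — Angular frequency: ω = 2π·f = 2π·1e+04 = 6.283e+04 rad/s.
Step 2 — Component impedances:
  R: Z = R = 62.3 Ω
  L: Z = jωL = j·6.283e+04·0.1 = 0 + j6283 Ω
  C: Z = 1/(jωC) = -j/(ω·C) = 0 - j1.592 Ω
Step 3 — Series combination: Z_total = R + L + C = 62.3 + j6282 Ω = 6282∠89.4° Ω.

Z = 62.3 + j6282 Ω = 6282∠89.4° Ω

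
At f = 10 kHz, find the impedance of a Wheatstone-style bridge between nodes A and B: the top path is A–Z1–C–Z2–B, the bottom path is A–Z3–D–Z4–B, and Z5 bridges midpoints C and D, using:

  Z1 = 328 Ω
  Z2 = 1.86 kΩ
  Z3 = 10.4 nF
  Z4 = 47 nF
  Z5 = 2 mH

Step 1 — Angular frequency: ω = 2π·f = 2π·1e+04 = 6.283e+04 rad/s.
Step 2 — Component impedances:
  Z1: Z = R = 328 Ω
  Z2: Z = R = 1860 Ω
  Z3: Z = 1/(jωC) = -j/(ω·C) = 0 - j1530 Ω
  Z4: Z = 1/(jωC) = -j/(ω·C) = 0 - j338.6 Ω
  Z5: Z = jωL = j·6.283e+04·0.002 = 0 + j125.7 Ω
Step 3 — Bridge requires nodal analysis (the Z5 bridge couples midpoints C and D, so the two paths cannot be reduced to a simple series/parallel combination). Setting node B to ground and injecting 1 A at node A, the 3-node admittance system at A, C, D solves to V_A = Z_AB = 391.1 - j278.8 Ω = 480.3∠-35.5° Ω.

Z = 391.1 - j278.8 Ω = 480.3∠-35.5° Ω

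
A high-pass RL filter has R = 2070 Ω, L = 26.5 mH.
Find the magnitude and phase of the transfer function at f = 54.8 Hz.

Step 1 — Angular frequency: ω = 2π·54.8 = 344.3 rad/s.
Step 2 — Transfer function: H(jω) = jωL/(R + jωL).
Step 3 — Numerator jωL = j·9.124; denominator R + jωL = 2070 + j9.124.
Step 4 — H = 1.943e-05 + j0.004408.
Step 5 — Magnitude: |H| = 0.004408 (-47.1 dB); phase: φ = 89.7°.

|H| = 0.004408 (-47.1 dB), φ = 89.7°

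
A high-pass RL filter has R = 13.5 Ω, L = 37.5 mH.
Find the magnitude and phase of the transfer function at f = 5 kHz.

Step 1 — Angular frequency: ω = 2π·5000 = 3.142e+04 rad/s.
Step 2 — Transfer function: H(jω) = jωL/(R + jωL).
Step 3 — Numerator jωL = j·1178; denominator R + jωL = 13.5 + j1178.
Step 4 — H = 0.9999 + j0.01146.
Step 5 — Magnitude: |H| = 0.9999 (-0.0 dB); phase: φ = 0.7°.

|H| = 0.9999 (-0.0 dB), φ = 0.7°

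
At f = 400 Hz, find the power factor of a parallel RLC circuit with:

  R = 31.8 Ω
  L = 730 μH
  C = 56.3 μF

Step 1 — Angular frequency: ω = 2π·f = 2π·400 = 2513 rad/s.
Step 2 — Component impedances:
  R: Z = R = 31.8 Ω
  L: Z = jωL = j·2513·0.00073 = 0 + j1.835 Ω
  C: Z = 1/(jωC) = -j/(ω·C) = 0 - j7.067 Ω
Step 3 — Parallel combination: 1/Z_total = 1/R + 1/L + 1/C; Z_total = 0.1919 + j2.463 Ω = 2.47∠85.5° Ω.
Step 4 — Power factor: PF = cos(φ) = Re(Z)/|Z| = 0.1919/2.47 = 0.07769.
Step 5 — Type: Im(Z) = 2.463 ⇒ lagging (phase φ = 85.5°).

PF = 0.07769 (lagging, φ = 85.5°)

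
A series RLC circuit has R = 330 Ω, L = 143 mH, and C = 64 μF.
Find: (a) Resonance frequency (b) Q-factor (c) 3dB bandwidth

Step 1 — Resonance: ω₀ = 1/√(LC) = 1/√(0.143·6.4e-05) = 330.6 rad/s.
Step 2 — f₀ = ω₀/(2π) = 52.61 Hz.
Step 3 — Series Q: Q = ω₀L/R = 330.6·0.143/330 = 0.1432.
Step 4 — Bandwidth: Δω = ω₀/Q = 2308 rad/s; BW = Δω/(2π) = 367.3 Hz.

(a) f₀ = 52.61 Hz  (b) Q = 0.1432  (c) BW = 367.3 Hz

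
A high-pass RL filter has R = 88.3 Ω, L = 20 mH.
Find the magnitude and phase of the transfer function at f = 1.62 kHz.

Step 1 — Angular frequency: ω = 2π·1620 = 1.018e+04 rad/s.
Step 2 — Transfer function: H(jω) = jωL/(R + jωL).
Step 3 — Numerator jωL = j·203.6; denominator R + jωL = 88.3 + j203.6.
Step 4 — H = 0.8417 + j0.3651.
Step 5 — Magnitude: |H| = 0.9174 (-0.7 dB); phase: φ = 23.4°.

|H| = 0.9174 (-0.7 dB), φ = 23.4°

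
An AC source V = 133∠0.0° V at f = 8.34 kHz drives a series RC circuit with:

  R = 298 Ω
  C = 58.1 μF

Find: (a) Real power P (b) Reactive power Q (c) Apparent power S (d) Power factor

Step 1 — Angular frequency: ω = 2π·f = 2π·8340 = 5.24e+04 rad/s.
Step 2 — Component impedances:
  R: Z = R = 298 Ω
  C: Z = 1/(jωC) = -j/(ω·C) = 0 - j0.3285 Ω
Step 3 — Series combination: Z_total = R + C = 298 - j0.3285 Ω = 298∠-0.1° Ω.
Step 4 — Source phasor: V = 133∠0.0° V = 133 V.
Step 5 — Current: I = V / Z = 0.4463 + j0.0004919 A = 0.4463∠0.1° A.
Step 6 — Complex power: S = V·I* = 59.36 - j0.06543 VA.
Step 7 — Real power: P = Re(S) = 59.36 W.
Step 8 — Reactive power: Q = Im(S) = -0.06543 VAR.
Step 9 — Apparent power: |S| = 59.36 VA.
Step 10 — Power factor: PF = P/|S| = 1 (leading).

(a) P = 59.36 W  (b) Q = -0.06543 VAR  (c) S = 59.36 VA  (d) PF = 1 (leading)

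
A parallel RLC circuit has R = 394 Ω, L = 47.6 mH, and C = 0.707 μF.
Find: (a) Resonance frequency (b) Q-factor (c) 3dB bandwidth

Step 1 — Resonance: ω₀ = 1/√(LC) = 1/√(0.0476·7.07e-07) = 5451 rad/s.
Step 2 — f₀ = ω₀/(2π) = 867.6 Hz.
Step 3 — Parallel Q: Q = R/(ω₀L) = 394/(5451·0.0476) = 1.518.
Step 4 — Bandwidth: Δω = ω₀/Q = 3590 rad/s; BW = Δω/(2π) = 571.4 Hz.

(a) f₀ = 867.6 Hz  (b) Q = 1.518  (c) BW = 571.4 Hz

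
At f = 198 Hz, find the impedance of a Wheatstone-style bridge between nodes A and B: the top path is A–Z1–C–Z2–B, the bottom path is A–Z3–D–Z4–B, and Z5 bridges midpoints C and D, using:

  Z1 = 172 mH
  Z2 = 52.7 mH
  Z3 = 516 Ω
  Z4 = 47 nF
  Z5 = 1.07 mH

Step 1 — Angular frequency: ω = 2π·f = 2π·198 = 1244 rad/s.
Step 2 — Component impedances:
  Z1: Z = jωL = j·1244·0.172 = 0 + j214 Ω
  Z2: Z = jωL = j·1244·0.0527 = 0 + j65.56 Ω
  Z3: Z = R = 516 Ω
  Z4: Z = 1/(jωC) = -j/(ω·C) = 0 - j1.71e+04 Ω
  Z5: Z = jωL = j·1244·0.00107 = 0 + j1.331 Ω
Step 3 — Bridge requires nodal analysis (the Z5 bridge couples midpoints C and D, so the two paths cannot be reduced to a simple series/parallel combination). Setting node B to ground and injecting 1 A at node A, the 3-node admittance system at A, C, D solves to V_A = Z_AB = 75.57 + j248.3 Ω = 259.5∠73.1° Ω.

Z = 75.57 + j248.3 Ω = 259.5∠73.1° Ω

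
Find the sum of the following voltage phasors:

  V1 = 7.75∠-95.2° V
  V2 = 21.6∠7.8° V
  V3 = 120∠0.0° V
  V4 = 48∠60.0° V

Step 1 — Convert each phasor to rectangular form:
  V1 = 7.75·(cos(-95.2°) + j·sin(-95.2°)) = -0.7024 - j7.718 V
  V2 = 21.6·(cos(7.8°) + j·sin(7.8°)) = 21.4 + j2.931 V
  V3 = 120·(cos(0.0°) + j·sin(0.0°)) = 120 V
  V4 = 48·(cos(60.0°) + j·sin(60.0°)) = 24 + j41.57 V
Step 2 — Sum components: V_total = 164.7 + j36.78 V.
Step 3 — Convert to polar: |V_total| = 168.8 V, ∠V_total = 12.6°.

V_total = 168.8∠12.6° V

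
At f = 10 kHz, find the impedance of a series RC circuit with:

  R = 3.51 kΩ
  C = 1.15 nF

Step 1 — Angular frequency: ω = 2π·f = 2π·1e+04 = 6.283e+04 rad/s.
Step 2 — Component impedances:
  R: Z = R = 3510 Ω
  C: Z = 1/(jωC) = -j/(ω·C) = 0 - j1.384e+04 Ω
Step 3 — Series combination: Z_total = R + C = 3510 - j1.384e+04 Ω = 1.428e+04∠-75.8° Ω.

Z = 3510 - j1.384e+04 Ω = 1.428e+04∠-75.8° Ω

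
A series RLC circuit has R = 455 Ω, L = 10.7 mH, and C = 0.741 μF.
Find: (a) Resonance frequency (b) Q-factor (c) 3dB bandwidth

Step 1 — Resonance: ω₀ = 1/√(LC) = 1/√(0.0107·7.41e-07) = 1.123e+04 rad/s.
Step 2 — f₀ = ω₀/(2π) = 1787 Hz.
Step 3 — Series Q: Q = ω₀L/R = 1.123e+04·0.0107/455 = 0.2641.
Step 4 — Bandwidth: Δω = ω₀/Q = 4.252e+04 rad/s; BW = Δω/(2π) = 6768 Hz.

(a) f₀ = 1787 Hz  (b) Q = 0.2641  (c) BW = 6768 Hz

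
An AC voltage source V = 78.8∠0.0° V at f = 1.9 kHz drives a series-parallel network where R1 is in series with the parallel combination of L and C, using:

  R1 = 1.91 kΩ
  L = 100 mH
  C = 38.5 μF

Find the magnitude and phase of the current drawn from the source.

Step 1 — Angular frequency: ω = 2π·f = 2π·1900 = 1.194e+04 rad/s.
Step 2 — Component impedances:
  R1: Z = R = 1910 Ω
  L: Z = jωL = j·1.194e+04·0.1 = 0 + j1194 Ω
  C: Z = 1/(jωC) = -j/(ω·C) = 0 - j2.176 Ω
Step 3 — Parallel branch: L || C = 1/(1/L + 1/C) = 0 - j2.18 Ω.
Step 4 — Series with R1: Z_total = R1 + (L || C) = 1910 - j2.18 Ω = 1910∠-0.1° Ω.
Step 5 — Source phasor: V = 78.8∠0.0° V = 78.8 V.
Step 6 — Ohm's law: I = V / Z_total = (78.8) / (1910 - j2.18) = 0.04126 + j4.708e-05 A.
Step 7 — Convert to polar: |I| = 0.04126 A, ∠I = 0.1°.

I = 0.04126∠0.1° A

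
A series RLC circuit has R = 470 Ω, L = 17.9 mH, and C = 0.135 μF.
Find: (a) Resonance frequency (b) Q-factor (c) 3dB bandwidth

Step 1 — Resonance: ω₀ = 1/√(LC) = 1/√(0.0179·1.35e-07) = 2.034e+04 rad/s.
Step 2 — f₀ = ω₀/(2π) = 3238 Hz.
Step 3 — Series Q: Q = ω₀L/R = 2.034e+04·0.0179/470 = 0.7748.
Step 4 — Bandwidth: Δω = ω₀/Q = 2.626e+04 rad/s; BW = Δω/(2π) = 4179 Hz.

(a) f₀ = 3238 Hz  (b) Q = 0.7748  (c) BW = 4179 Hz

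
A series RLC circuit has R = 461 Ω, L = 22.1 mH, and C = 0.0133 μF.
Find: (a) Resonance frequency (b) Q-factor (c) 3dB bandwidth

Step 1 — Resonance: ω₀ = 1/√(LC) = 1/√(0.0221·1.33e-08) = 5.833e+04 rad/s.
Step 2 — f₀ = ω₀/(2π) = 9283 Hz.
Step 3 — Series Q: Q = ω₀L/R = 5.833e+04·0.0221/461 = 2.796.
Step 4 — Bandwidth: Δω = ω₀/Q = 2.086e+04 rad/s; BW = Δω/(2π) = 3320 Hz.

(a) f₀ = 9283 Hz  (b) Q = 2.796  (c) BW = 3320 Hz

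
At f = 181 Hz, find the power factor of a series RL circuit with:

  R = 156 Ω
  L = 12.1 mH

Step 1 — Angular frequency: ω = 2π·f = 2π·181 = 1137 rad/s.
Step 2 — Component impedances:
  R: Z = R = 156 Ω
  L: Z = jωL = j·1137·0.0121 = 0 + j13.76 Ω
Step 3 — Series combination: Z_total = R + L = 156 + j13.76 Ω = 156.6∠5.0° Ω.
Step 4 — Power factor: PF = cos(φ) = Re(Z)/|Z| = 156/156.61 = 0.9961.
Step 5 — Type: Im(Z) = 13.76 ⇒ lagging (phase φ = 5.0°).

PF = 0.9961 (lagging, φ = 5.0°)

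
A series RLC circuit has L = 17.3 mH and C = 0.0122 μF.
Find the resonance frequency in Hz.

Step 1 — Resonance condition Im(Z)=0 gives ω₀ = 1/√(LC).
Step 2 — ω₀ = 1/√(0.0173·1.22e-08) = 6.883e+04 rad/s.
Step 3 — f₀ = ω₀/(2π) = 1.096e+04 Hz.

f₀ = 1.096e+04 Hz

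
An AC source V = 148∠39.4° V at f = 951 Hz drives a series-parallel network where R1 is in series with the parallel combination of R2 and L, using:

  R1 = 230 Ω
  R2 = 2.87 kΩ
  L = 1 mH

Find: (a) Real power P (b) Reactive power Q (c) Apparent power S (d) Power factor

Step 1 — Angular frequency: ω = 2π·f = 2π·951 = 5975 rad/s.
Step 2 — Component impedances:
  R1: Z = R = 230 Ω
  R2: Z = R = 2870 Ω
  L: Z = jωL = j·5975·0.001 = 0 + j5.975 Ω
Step 3 — Parallel branch: R2 || L = 1/(1/R2 + 1/L) = 0.01244 + j5.975 Ω.
Step 4 — Series with R1: Z_total = R1 + (R2 || L) = 230 + j5.975 Ω = 230.1∠1.5° Ω.
Step 5 — Source phasor: V = 148∠39.4° V = 114.4 + j93.94 V.
Step 6 — Current: I = V / Z = 0.5075 + j0.3952 A = 0.6432∠37.9° A.
Step 7 — Complex power: S = V·I* = 95.17 + j2.472 VA.
Step 8 — Real power: P = Re(S) = 95.17 W.
Step 9 — Reactive power: Q = Im(S) = 2.472 VAR.
Step 10 — Apparent power: |S| = 95.2 VA.
Step 11 — Power factor: PF = P/|S| = 0.9997 (lagging).

(a) P = 95.17 W  (b) Q = 2.472 VAR  (c) S = 95.2 VA  (d) PF = 0.9997 (lagging)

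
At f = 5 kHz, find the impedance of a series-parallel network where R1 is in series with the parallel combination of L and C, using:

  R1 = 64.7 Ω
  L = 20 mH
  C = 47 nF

Step 1 — Angular frequency: ω = 2π·f = 2π·5000 = 3.142e+04 rad/s.
Step 2 — Component impedances:
  R1: Z = R = 64.7 Ω
  L: Z = jωL = j·3.142e+04·0.02 = 0 + j628.3 Ω
  C: Z = 1/(jωC) = -j/(ω·C) = 0 - j677.3 Ω
Step 3 — Parallel branch: L || C = 1/(1/L + 1/C) = 0 + j8696 Ω.
Step 4 — Series with R1: Z_total = R1 + (L || C) = 64.7 + j8696 Ω = 8696∠89.6° Ω.

Z = 64.7 + j8696 Ω = 8696∠89.6° Ω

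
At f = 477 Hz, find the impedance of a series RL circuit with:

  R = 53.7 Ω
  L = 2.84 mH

Step 1 — Angular frequency: ω = 2π·f = 2π·477 = 2997 rad/s.
Step 2 — Component impedances:
  R: Z = R = 53.7 Ω
  L: Z = jωL = j·2997·0.00284 = 0 + j8.512 Ω
Step 3 — Series combination: Z_total = R + L = 53.7 + j8.512 Ω = 54.37∠9.0° Ω.

Z = 53.7 + j8.512 Ω = 54.37∠9.0° Ω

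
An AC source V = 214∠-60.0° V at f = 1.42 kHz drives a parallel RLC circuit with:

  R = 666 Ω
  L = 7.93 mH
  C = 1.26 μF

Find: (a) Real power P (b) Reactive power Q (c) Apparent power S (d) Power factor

Step 1 — Angular frequency: ω = 2π·f = 2π·1420 = 8922 rad/s.
Step 2 — Component impedances:
  R: Z = R = 666 Ω
  L: Z = jωL = j·8922·0.00793 = 0 + j70.75 Ω
  C: Z = 1/(jωC) = -j/(ω·C) = 0 - j88.95 Ω
Step 3 — Parallel combination: 1/Z_total = 1/R + 1/L + 1/C; Z_total = 141.4 + j272.4 Ω = 306.9∠62.6° Ω.
Step 4 — Source phasor: V = 214∠-60.0° V = 107 - j185.3 V.
Step 5 — Current: I = V / Z = -0.3753 - j0.5877 A = 0.6973∠-122.6° A.
Step 6 — Complex power: S = V·I* = 68.76 + j132.4 VA.
Step 7 — Real power: P = Re(S) = 68.76 W.
Step 8 — Reactive power: Q = Im(S) = 132.4 VAR.
Step 9 — Apparent power: |S| = 149.2 VA.
Step 10 — Power factor: PF = P/|S| = 0.4608 (lagging).

(a) P = 68.76 W  (b) Q = 132.4 VAR  (c) S = 149.2 VA  (d) PF = 0.4608 (lagging)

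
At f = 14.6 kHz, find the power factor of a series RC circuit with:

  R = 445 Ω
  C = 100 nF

Step 1 — Angular frequency: ω = 2π·f = 2π·1.46e+04 = 9.173e+04 rad/s.
Step 2 — Component impedances:
  R: Z = R = 445 Ω
  C: Z = 1/(jωC) = -j/(ω·C) = 0 - j109 Ω
Step 3 — Series combination: Z_total = R + C = 445 - j109 Ω = 458.2∠-13.8° Ω.
Step 4 — Power factor: PF = cos(φ) = Re(Z)/|Z| = 445/458.16 = 0.9713.
Step 5 — Type: Im(Z) = -109 ⇒ leading (phase φ = -13.8°).

PF = 0.9713 (leading, φ = -13.8°)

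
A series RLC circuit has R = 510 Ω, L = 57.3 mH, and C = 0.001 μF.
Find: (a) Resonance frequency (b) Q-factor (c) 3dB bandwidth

Step 1 — Resonance condition Im(Z)=0 gives ω₀ = 1/√(LC).
Step 2 — ω₀ = 1/√(0.0573·1e-09) = 1.321e+05 rad/s.
Step 3 — f₀ = ω₀/(2π) = 2.103e+04 Hz.
Step 4 — Series Q: Q = ω₀L/R = 1.321e+05·0.0573/510 = 14.84.
Step 5 — 3dB bandwidth: Δω = ω₀/Q = 8901 rad/s; BW = Δω/(2π) = 1417 Hz.

(a) f₀ = 2.103e+04 Hz  (b) Q = 14.84  (c) BW = 1417 Hz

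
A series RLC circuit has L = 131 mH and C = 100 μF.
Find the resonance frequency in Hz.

Step 1 — Resonance condition Im(Z)=0 gives ω₀ = 1/√(LC).
Step 2 — ω₀ = 1/√(0.131·0.0001) = 276.3 rad/s.
Step 3 — f₀ = ω₀/(2π) = 43.97 Hz.

f₀ = 43.97 Hz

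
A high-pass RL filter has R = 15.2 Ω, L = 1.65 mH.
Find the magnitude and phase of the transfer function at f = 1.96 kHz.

Step 1 — Angular frequency: ω = 2π·1960 = 1.232e+04 rad/s.
Step 2 — Transfer function: H(jω) = jωL/(R + jωL).
Step 3 — Numerator jωL = j·20.32; denominator R + jωL = 15.2 + j20.32.
Step 4 — H = 0.6412 + j0.4796.
Step 5 — Magnitude: |H| = 0.8008 (-1.9 dB); phase: φ = 36.8°.

|H| = 0.8008 (-1.9 dB), φ = 36.8°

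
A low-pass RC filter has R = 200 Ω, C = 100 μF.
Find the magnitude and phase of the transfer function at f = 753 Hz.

Step 1 — Angular frequency: ω = 2π·753 = 4731 rad/s.
Step 2 — Transfer function: H(jω) = 1/(1 + jωRC).
Step 3 — Denominator: 1 + jωRC = 1 + j·4731·200·0.0001 = 1 + j94.62.
Step 4 — H = 0.0001117 - j0.01057.
Step 5 — Magnitude: |H| = 0.01057 (-39.5 dB); phase: φ = -89.4°.

|H| = 0.01057 (-39.5 dB), φ = -89.4°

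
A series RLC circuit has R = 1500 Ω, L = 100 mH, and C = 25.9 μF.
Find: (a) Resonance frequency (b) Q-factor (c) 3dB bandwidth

Step 1 — Resonance condition Im(Z)=0 gives ω₀ = 1/√(LC).
Step 2 — ω₀ = 1/√(0.1·2.59e-05) = 621.4 rad/s.
Step 3 — f₀ = ω₀/(2π) = 98.89 Hz.
Step 4 — Series Q: Q = ω₀L/R = 621.4·0.1/1500 = 0.04142.
Step 5 — 3dB bandwidth: Δω = ω₀/Q = 1.5e+04 rad/s; BW = Δω/(2π) = 2387 Hz.

(a) f₀ = 98.89 Hz  (b) Q = 0.04142  (c) BW = 2387 Hz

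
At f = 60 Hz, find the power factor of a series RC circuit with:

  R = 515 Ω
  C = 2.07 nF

Step 1 — Angular frequency: ω = 2π·f = 2π·60 = 377 rad/s.
Step 2 — Component impedances:
  R: Z = R = 515 Ω
  C: Z = 1/(jωC) = -j/(ω·C) = 0 - j1.281e+06 Ω
Step 3 — Series combination: Z_total = R + C = 515 - j1.281e+06 Ω = 1.281e+06∠-90.0° Ω.
Step 4 — Power factor: PF = cos(φ) = Re(Z)/|Z| = 515/1.2814e+06 = 0.0004019.
Step 5 — Type: Im(Z) = -1.281e+06 ⇒ leading (phase φ = -90.0°).

PF = 0.0004019 (leading, φ = -90.0°)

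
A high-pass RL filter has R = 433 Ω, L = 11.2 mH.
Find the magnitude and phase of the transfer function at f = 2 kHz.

Step 1 — Angular frequency: ω = 2π·2000 = 1.257e+04 rad/s.
Step 2 — Transfer function: H(jω) = jωL/(R + jωL).
Step 3 — Numerator jωL = j·140.7; denominator R + jωL = 433 + j140.7.
Step 4 — H = 0.09556 + j0.294.
Step 5 — Magnitude: |H| = 0.3091 (-10.2 dB); phase: φ = 72.0°.

|H| = 0.3091 (-10.2 dB), φ = 72.0°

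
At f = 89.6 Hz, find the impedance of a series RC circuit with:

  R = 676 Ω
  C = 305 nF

Step 1 — Angular frequency: ω = 2π·f = 2π·89.6 = 563 rad/s.
Step 2 — Component impedances:
  R: Z = R = 676 Ω
  C: Z = 1/(jωC) = -j/(ω·C) = 0 - j5824 Ω
Step 3 — Series combination: Z_total = R + C = 676 - j5824 Ω = 5863∠-83.4° Ω.

Z = 676 - j5824 Ω = 5863∠-83.4° Ω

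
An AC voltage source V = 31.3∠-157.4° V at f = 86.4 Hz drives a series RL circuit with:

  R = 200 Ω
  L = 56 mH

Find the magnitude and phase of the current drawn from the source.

Step 1 — Angular frequency: ω = 2π·f = 2π·86.4 = 542.9 rad/s.
Step 2 — Component impedances:
  R: Z = R = 200 Ω
  L: Z = jωL = j·542.9·0.056 = 0 + j30.4 Ω
Step 3 — Series combination: Z_total = R + L = 200 + j30.4 Ω = 202.3∠8.6° Ω.
Step 4 — Source phasor: V = 31.3∠-157.4° V = -28.9 - j12.03 V.
Step 5 — Ohm's law: I = V / Z_total = (-28.9 - j12.03) / (200 + j30.4) = -0.1502 - j0.03732 A.
Step 6 — Convert to polar: |I| = 0.1547 A, ∠I = -166.0°.

I = 0.1547∠-166.0° A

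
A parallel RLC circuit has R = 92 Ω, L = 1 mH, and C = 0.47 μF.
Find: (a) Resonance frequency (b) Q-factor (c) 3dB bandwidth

Step 1 — Resonance: ω₀ = 1/√(LC) = 1/√(0.001·4.7e-07) = 4.613e+04 rad/s.
Step 2 — f₀ = ω₀/(2π) = 7341 Hz.
Step 3 — Parallel Q: Q = R/(ω₀L) = 92/(4.613e+04·0.001) = 1.995.
Step 4 — Bandwidth: Δω = ω₀/Q = 2.313e+04 rad/s; BW = Δω/(2π) = 3681 Hz.

(a) f₀ = 7341 Hz  (b) Q = 1.995  (c) BW = 3681 Hz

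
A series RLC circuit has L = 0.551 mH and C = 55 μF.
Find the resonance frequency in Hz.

Step 1 — Resonance condition Im(Z)=0 gives ω₀ = 1/√(LC).
Step 2 — ω₀ = 1/√(0.000551·5.5e-05) = 5744 rad/s.
Step 3 — f₀ = ω₀/(2π) = 914.2 Hz.

f₀ = 914.2 Hz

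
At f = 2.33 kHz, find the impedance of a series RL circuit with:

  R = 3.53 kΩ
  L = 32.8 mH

Step 1 — Angular frequency: ω = 2π·f = 2π·2330 = 1.464e+04 rad/s.
Step 2 — Component impedances:
  R: Z = R = 3530 Ω
  L: Z = jωL = j·1.464e+04·0.0328 = 0 + j480.2 Ω
Step 3 — Series combination: Z_total = R + L = 3530 + j480.2 Ω = 3563∠7.7° Ω.

Z = 3530 + j480.2 Ω = 3563∠7.7° Ω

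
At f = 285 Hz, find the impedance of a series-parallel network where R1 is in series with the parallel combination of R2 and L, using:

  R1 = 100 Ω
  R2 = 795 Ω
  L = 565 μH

Step 1 — Angular frequency: ω = 2π·f = 2π·285 = 1791 rad/s.
Step 2 — Component impedances:
  R1: Z = R = 100 Ω
  R2: Z = R = 795 Ω
  L: Z = jωL = j·1791·0.000565 = 0 + j1.012 Ω
Step 3 — Parallel branch: R2 || L = 1/(1/R2 + 1/L) = 0.001288 + j1.012 Ω.
Step 4 — Series with R1: Z_total = R1 + (R2 || L) = 100 + j1.012 Ω = 100∠0.6° Ω.

Z = 100 + j1.012 Ω = 100∠0.6° Ω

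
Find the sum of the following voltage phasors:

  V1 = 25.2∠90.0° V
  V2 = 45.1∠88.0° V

Step 1 — Convert each phasor to rectangular form:
  V1 = 25.2·(cos(90.0°) + j·sin(90.0°)) = 0 + j25.2 V
  V2 = 45.1·(cos(88.0°) + j·sin(88.0°)) = 1.574 + j45.07 V
Step 2 — Sum components: V_total = 1.574 + j70.27 V.
Step 3 — Convert to polar: |V_total| = 70.29 V, ∠V_total = 88.7°.

V_total = 70.29∠88.7° V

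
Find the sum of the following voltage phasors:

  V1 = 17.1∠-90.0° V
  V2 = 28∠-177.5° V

Step 1 — Convert each phasor to rectangular form:
  V1 = 17.1·(cos(-90.0°) + j·sin(-90.0°)) = 0 - j17.1 V
  V2 = 28·(cos(-177.5°) + j·sin(-177.5°)) = -27.97 - j1.221 V
Step 2 — Sum components: V_total = -27.97 - j18.32 V.
Step 3 — Convert to polar: |V_total| = 33.44 V, ∠V_total = -146.8°.

V_total = 33.44∠-146.8° V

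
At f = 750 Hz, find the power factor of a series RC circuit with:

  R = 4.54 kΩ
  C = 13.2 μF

Step 1 — Angular frequency: ω = 2π·f = 2π·750 = 4712 rad/s.
Step 2 — Component impedances:
  R: Z = R = 4540 Ω
  C: Z = 1/(jωC) = -j/(ω·C) = 0 - j16.08 Ω
Step 3 — Series combination: Z_total = R + C = 4540 - j16.08 Ω = 4540∠-0.2° Ω.
Step 4 — Power factor: PF = cos(φ) = Re(Z)/|Z| = 4540/4540 = 1.
Step 5 — Type: Im(Z) = -16.08 ⇒ leading (phase φ = -0.2°).

PF = 1 (leading, φ = -0.2°)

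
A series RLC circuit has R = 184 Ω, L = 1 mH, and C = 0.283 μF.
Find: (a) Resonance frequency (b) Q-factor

Step 1 — Resonance condition Im(Z)=0 gives ω₀ = 1/√(LC).
Step 2 — ω₀ = 1/√(0.001·2.83e-07) = 5.944e+04 rad/s.
Step 3 — f₀ = ω₀/(2π) = 9461 Hz.
Step 4 — Series Q: Q = ω₀L/R = 5.944e+04·0.001/184 = 0.3231.

(a) f₀ = 9461 Hz  (b) Q = 0.3231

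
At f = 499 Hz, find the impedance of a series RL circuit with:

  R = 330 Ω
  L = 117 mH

Step 1 — Angular frequency: ω = 2π·f = 2π·499 = 3135 rad/s.
Step 2 — Component impedances:
  R: Z = R = 330 Ω
  L: Z = jωL = j·3135·0.117 = 0 + j366.8 Ω
Step 3 — Series combination: Z_total = R + L = 330 + j366.8 Ω = 493.4∠48.0° Ω.

Z = 330 + j366.8 Ω = 493.4∠48.0° Ω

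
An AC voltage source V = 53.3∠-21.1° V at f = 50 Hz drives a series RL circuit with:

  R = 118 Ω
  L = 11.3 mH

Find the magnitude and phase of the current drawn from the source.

Step 1 — Angular frequency: ω = 2π·f = 2π·50 = 314.2 rad/s.
Step 2 — Component impedances:
  R: Z = R = 118 Ω
  L: Z = jωL = j·314.2·0.0113 = 0 + j3.55 Ω
Step 3 — Series combination: Z_total = R + L = 118 + j3.55 Ω = 118.1∠1.7° Ω.
Step 4 — Source phasor: V = 53.3∠-21.1° V = 49.73 - j19.19 V.
Step 5 — Ohm's law: I = V / Z_total = (49.73 - j19.19) / (118 + j3.55) = 0.4161 - j0.1751 A.
Step 6 — Convert to polar: |I| = 0.4515 A, ∠I = -22.8°.

I = 0.4515∠-22.8° A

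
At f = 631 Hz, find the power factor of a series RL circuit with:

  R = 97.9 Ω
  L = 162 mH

Step 1 — Angular frequency: ω = 2π·f = 2π·631 = 3965 rad/s.
Step 2 — Component impedances:
  R: Z = R = 97.9 Ω
  L: Z = jωL = j·3965·0.162 = 0 + j642.3 Ω
Step 3 — Series combination: Z_total = R + L = 97.9 + j642.3 Ω = 649.7∠81.3° Ω.
Step 4 — Power factor: PF = cos(φ) = Re(Z)/|Z| = 97.9/649.7 = 0.1507.
Step 5 — Type: Im(Z) = 642.3 ⇒ lagging (phase φ = 81.3°).

PF = 0.1507 (lagging, φ = 81.3°)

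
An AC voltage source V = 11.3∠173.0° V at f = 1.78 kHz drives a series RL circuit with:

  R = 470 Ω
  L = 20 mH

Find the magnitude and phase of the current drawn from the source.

Step 1 — Angular frequency: ω = 2π·f = 2π·1780 = 1.118e+04 rad/s.
Step 2 — Component impedances:
  R: Z = R = 470 Ω
  L: Z = jωL = j·1.118e+04·0.02 = 0 + j223.7 Ω
Step 3 — Series combination: Z_total = R + L = 470 + j223.7 Ω = 520.5∠25.5° Ω.
Step 4 — Source phasor: V = 11.3∠173.0° V = -11.22 + j1.377 V.
Step 5 — Ohm's law: I = V / Z_total = (-11.22 + j1.377) / (470 + j223.7) = -0.01832 + j0.01165 A.
Step 6 — Convert to polar: |I| = 0.02171 A, ∠I = 147.5°.

I = 0.02171∠147.5° A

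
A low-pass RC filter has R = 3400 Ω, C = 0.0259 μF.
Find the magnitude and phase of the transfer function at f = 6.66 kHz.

Step 1 — Angular frequency: ω = 2π·6660 = 4.185e+04 rad/s.
Step 2 — Transfer function: H(jω) = 1/(1 + jωRC).
Step 3 — Denominator: 1 + jωRC = 1 + j·4.185e+04·3400·2.59e-08 = 1 + j3.685.
Step 4 — H = 0.06859 - j0.2528.
Step 5 — Magnitude: |H| = 0.2619 (-11.6 dB); phase: φ = -74.8°.

|H| = 0.2619 (-11.6 dB), φ = -74.8°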